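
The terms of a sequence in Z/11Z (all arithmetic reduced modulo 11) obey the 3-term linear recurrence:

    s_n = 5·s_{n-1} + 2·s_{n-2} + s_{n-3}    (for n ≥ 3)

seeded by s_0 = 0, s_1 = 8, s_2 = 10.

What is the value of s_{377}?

s_3 = 5·10 + 2·8 + 1·0 = 0
s_4 = 5·0 + 2·10 + 1·8 = 6
s_5 = 5·6 + 2·0 + 1·10 = 7
s_6 = 5·7 + 2·6 + 1·0 = 3
s_7 = 5·3 + 2·7 + 1·6 = 2
s_8 = 5·2 + 2·3 + 1·7 = 1
s_9 = 5·1 + 2·2 + 1·3 = 1
s_10 = 5·1 + 2·1 + 1·2 = 9
s_11 = 5·9 + 2·1 + 1·1 = 4
s_12 = 5·4 + 2·9 + 1·1 = 6
s_13 = 5·6 + 2·4 + 1·9 = 3
s_14 = 5·3 + 2·6 + 1·4 = 9
s_15 = 5·9 + 2·3 + 1·6 = 2
s_16 = 5·2 + 2·9 + 1·3 = 9
s_17 = 5·9 + 2·2 + 1·9 = 3
s_18 = 5·3 + 2·9 + 1·2 = 2
s_19 = 5·2 + 2·3 + 1·9 = 3
s_20 = 5·3 + 2·2 + 1·3 = 0
s_21 = 5·0 + 2·3 + 1·2 = 8
s_22 = 5·8 + 2·0 + 1·3 = 10
(s_20, s_21, s_22) = (0, 8, 10) = (s_0, s_1, s_2), so the sequence has period 20.
377 ≡ 17 (mod 20), hence s_377 = s_17 = 3.

3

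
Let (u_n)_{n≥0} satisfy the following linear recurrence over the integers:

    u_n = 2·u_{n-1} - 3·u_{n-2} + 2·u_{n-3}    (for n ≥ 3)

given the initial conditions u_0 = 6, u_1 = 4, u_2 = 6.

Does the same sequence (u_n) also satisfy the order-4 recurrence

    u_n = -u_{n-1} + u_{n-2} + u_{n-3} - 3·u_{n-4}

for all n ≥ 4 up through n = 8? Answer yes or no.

Terms u_0..u_8: 6, 4, 6, 12, 14, 4, -10, -4, 30
n=4: candidate gives -20, actual u_4 = 14 ✗

no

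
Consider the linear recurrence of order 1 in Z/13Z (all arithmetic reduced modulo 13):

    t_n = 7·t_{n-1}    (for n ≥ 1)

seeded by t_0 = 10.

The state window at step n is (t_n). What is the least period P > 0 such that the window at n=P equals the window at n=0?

12

n=0: window = (10)
n=1: window = (5)
n=2: window = (9)
n=3: window = (11)
n=4: window = (12)
n=5: window = (6)
n=6: window = (3)
n=7: window = (8)
n=8: window = (4)
n=9: window = (2)
n=10: window = (1)
n=11: window = (7)
n=12: window = (10)
window at n=12 equals window at n=0 → period = 12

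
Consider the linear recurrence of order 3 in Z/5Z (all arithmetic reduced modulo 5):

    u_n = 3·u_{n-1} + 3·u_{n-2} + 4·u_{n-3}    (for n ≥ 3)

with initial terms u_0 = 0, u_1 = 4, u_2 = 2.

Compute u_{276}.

u_3 = 3·2 + 3·4 + 4·0 = 3
u_4 = 3·3 + 3·2 + 4·4 = 1
u_5 = 3·1 + 3·3 + 4·2 = 0
u_6 = 3·0 + 3·1 + 4·3 = 0
u_7 = 3·0 + 3·0 + 4·1 = 4
u_8 = 3·4 + 3·0 + 4·0 = 2
(u_6, u_7, u_8) = (0, 4, 2) = (u_0, u_1, u_2), so the sequence has period 6.
276 ≡ 0 (mod 6), hence u_276 = u_0 = 0.

0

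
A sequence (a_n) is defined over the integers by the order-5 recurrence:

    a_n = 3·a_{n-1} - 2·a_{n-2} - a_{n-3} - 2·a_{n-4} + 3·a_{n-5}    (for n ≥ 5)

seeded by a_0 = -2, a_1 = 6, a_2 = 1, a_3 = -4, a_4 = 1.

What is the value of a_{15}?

-1054

a_5 = 3·1 + -2·-4 + -1·1 + -2·6 + 3·-2 = -8
a_6 = 3·-8 + -2·1 + -1·-4 + -2·1 + 3·6 = -6
a_7 = 3·-6 + -2·-8 + -1·1 + -2·-4 + 3·1 = 8
a_8 = 3·8 + -2·-6 + -1·-8 + -2·1 + 3·-4 = 30
a_9 = 3·30 + -2·8 + -1·-6 + -2·-8 + 3·1 = 99
a_10 = 3·99 + -2·30 + -1·8 + -2·-6 + 3·-8 = 217
a_11 = 3·217 + -2·99 + -1·30 + -2·8 + 3·-6 = 389
a_12 = 3·389 + -2·217 + -1·99 + -2·30 + 3·8 = 598
a_13 = 3·598 + -2·389 + -1·217 + -2·99 + 3·30 = 691
a_14 = 3·691 + -2·598 + -1·389 + -2·217 + 3·99 = 351
a_15 = 3·351 + -2·691 + -1·598 + -2·389 + 3·217 = -1054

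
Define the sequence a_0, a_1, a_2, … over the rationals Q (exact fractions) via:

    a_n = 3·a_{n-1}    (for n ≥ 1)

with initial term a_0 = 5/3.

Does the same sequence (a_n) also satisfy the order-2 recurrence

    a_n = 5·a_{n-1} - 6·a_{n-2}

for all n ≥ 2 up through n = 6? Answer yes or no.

yes

Terms a_0..a_6: 5/3, 5, 15, 45, 135, 405, 1215
n=2: candidate gives 15, actual a_2 = 15 ✓
n=3: candidate gives 45, actual a_3 = 45 ✓
n=4: candidate gives 135, actual a_4 = 135 ✓
n=5: candidate gives 405, actual a_5 = 405 ✓
n=6: candidate gives 1215, actual a_6 = 1215 ✓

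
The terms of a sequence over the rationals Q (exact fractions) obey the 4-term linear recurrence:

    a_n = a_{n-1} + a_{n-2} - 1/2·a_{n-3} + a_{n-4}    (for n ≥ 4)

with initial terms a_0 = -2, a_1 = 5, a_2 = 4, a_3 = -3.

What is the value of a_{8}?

-19/2

a_4 = 1·-3 + 1·4 + -1/2·5 + 1·-2 = -7/2
a_5 = 1·-7/2 + 1·-3 + -1/2·4 + 1·5 = -7/2
a_6 = 1·-7/2 + 1·-7/2 + -1/2·-3 + 1·4 = -3/2
a_7 = 1·-3/2 + 1·-7/2 + -1/2·-7/2 + 1·-3 = -25/4
a_8 = 1·-25/4 + 1·-3/2 + -1/2·-7/2 + 1·-7/2 = -19/2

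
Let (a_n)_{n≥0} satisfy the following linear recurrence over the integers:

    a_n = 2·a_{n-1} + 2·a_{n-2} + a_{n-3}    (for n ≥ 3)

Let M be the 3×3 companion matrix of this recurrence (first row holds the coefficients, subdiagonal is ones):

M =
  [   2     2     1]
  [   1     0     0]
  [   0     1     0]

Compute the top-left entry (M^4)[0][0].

48

(M^4)[0][0] is the top entry after applying M 4 times to the unit state (1, 0, 0). Equivalently it is h_{6} for the auxiliary sequence (h_n) obeying the same recurrence with h_2 = 1 and h_i = 0 for 0 ≤ i < 2:
h_3 = 2·1 + 2·0 + 1·0 = 2
h_4 = 2·2 + 2·1 + 1·0 = 6
h_5 = 2·6 + 2·2 + 1·1 = 17
h_6 = 2·17 + 2·6 + 1·2 = 48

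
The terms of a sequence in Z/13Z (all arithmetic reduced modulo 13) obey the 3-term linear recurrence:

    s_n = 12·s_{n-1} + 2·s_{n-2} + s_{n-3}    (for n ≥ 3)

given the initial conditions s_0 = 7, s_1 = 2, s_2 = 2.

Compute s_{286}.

s_3 = 12·2 + 2·2 + 1·7 = 9
s_4 = 12·9 + 2·2 + 1·2 = 10
s_5 = 12·10 + 2·9 + 1·2 = 10
s_6 = 12·10 + 2·10 + 1·9 = 6
s_7 = 12·6 + 2·10 + 1·10 = 11
s_8 = 12·11 + 2·6 + 1·10 = 11
s_9 = 12·11 + 2·11 + 1·6 = 4
s_10 = 12·4 + 2·11 + 1·11 = 3
s_11 = 12·3 + 2·4 + 1·11 = 3
s_12 = 12·3 + 2·3 + 1·4 = 7
s_13 = 12·7 + 2·3 + 1·3 = 2
s_14 = 12·2 + 2·7 + 1·3 = 2
(s_12, s_13, s_14) = (7, 2, 2) = (s_0, s_1, s_2), so the sequence has period 12.
286 ≡ 10 (mod 12), hence s_286 = s_10 = 3.

3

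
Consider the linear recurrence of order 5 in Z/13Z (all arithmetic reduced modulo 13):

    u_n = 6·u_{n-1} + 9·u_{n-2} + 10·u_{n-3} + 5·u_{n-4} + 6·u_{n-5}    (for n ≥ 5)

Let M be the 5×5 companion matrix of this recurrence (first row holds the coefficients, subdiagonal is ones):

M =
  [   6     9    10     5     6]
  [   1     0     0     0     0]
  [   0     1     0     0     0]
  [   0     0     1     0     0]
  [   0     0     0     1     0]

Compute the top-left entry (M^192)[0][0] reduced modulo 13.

2

(M^192)[0][0] is the top entry after applying M 192 times to the unit state (1, 0, 0, 0, 0). Equivalently it is h_{196} for the auxiliary sequence (h_n) obeying the same recurrence with h_4 = 1 and h_i = 0 for 0 ≤ i < 4:
h_5 = 6·1 + 9·0 + 10·0 + 5·0 + 6·0 = 6
h_6 = 6·6 + 9·1 + 10·0 + 5·0 + 6·0 = 6
h_7 = 6·6 + 9·6 + 10·1 + 5·0 + 6·0 = 9
h_8 = 6·9 + 9·6 + 10·6 + 5·1 + 6·0 = 4
h_9 = 6·4 + 9·9 + 10·6 + 5·6 + 6·1 = 6
h_10 = 6·6 + 9·4 + 10·9 + 5·6 + 6·6 = 7
Continuing the recurrence:
  h_11 = 9;  h_12 = 4;  h_13 = 8;  h_14 = 11;  h_15 = 5;  h_16 = 10
  h_17 = 6;  h_18 = 6;  h_19 = 8;  h_20 = 8;  h_21 = 10;  h_22 = 5
  h_23 = 3;  h_24 = 4;  h_25 = 4;  h_26 = 6;  h_27 = 1;  h_28 = 8
  h_29 = 5;  h_30 = 10;  h_31 = 5;  h_32 = 8;  h_33 = 6;  h_34 = 4
  h_35 = 9;  h_36 = 12;  h_37 = 11;  h_38 = 8;  h_39 = 11;  h_40 = 11
  h_41 = 8;  h_42 = 12;  h_43 = 6;  h_44 = 7;  h_45 = 10;  h_46 = 5
  h_47 = 6;  h_48 = 5;  h_49 = 5;  h_50 = 12;  h_51 = 6;  h_52 = 8
  h_53 = 4;  h_54 = 12;  h_55 = 4;  h_56 = 1;  h_57 = 9;  h_58 = 5
  h_59 = 5;  h_60 = 12;  h_61 = 10;  h_62 = 11;  h_63 = 6;  h_64 = 0
  h_65 = 0;  h_66 = 6;  h_67 = 2;  h_68 = 11;  h_69 = 1;  h_70 = 12
  h_71 = 3;  h_72 = 8;  h_73 = 6;  h_74 = 9;  h_75 = 2;  h_76 = 3
  h_77 = 9;  h_78 = 0;  h_79 = 6;  h_80 = 10;  h_81 = 8;  h_82 = 5
  h_83 = 11;  h_84 = 4;  h_85 = 0;  h_86 = 11;  h_87 = 9;  h_88 = 5
  h_89 = 11;  h_90 = 9;  h_91 = 2;  h_92 = 9;  h_93 = 0;  h_94 = 4
  h_95 = 9;  h_96 = 4;  h_97 = 4;  h_98 = 1;  h_99 = 8;  h_100 = 2
  h_101 = 8;  h_102 = 6;  h_103 = 5;  h_104 = 1;  h_105 = 7;  h_106 = 10
  h_107 = 12;  h_108 = 7;  h_109 = 5;  h_110 = 6;  h_111 = 11;  h_112 = 4
  h_113 = 3;  h_114 = 3;  h_115 = 7;  h_116 = 3;  h_117 = 7;  h_118 = 3
  h_119 = 8;  h_120 = 7;  h_121 = 2;  h_122 = 4;  h_123 = 1;  h_124 = 2
  h_125 = 9;  h_126 = 10;  h_127 = 8;  h_128 = 10;  h_129 = 3;  h_130 = 6
  h_131 = 3;  h_132 = 5;  h_133 = 10;  h_134 = 1;  h_135 = 2;  h_136 = 8
  h_137 = 0;  h_138 = 1;  h_139 = 11;  h_140 = 10;  h_141 = 9;  h_142 = 12
  h_143 = 2;  h_144 = 1;  h_145 = 2;  h_146 = 12;  h_147 = 0;  h_148 = 2
  h_149 = 5;  h_150 = 3;  h_151 = 12;  h_152 = 3;  h_153 = 11;  h_154 = 11
  h_155 = 0;  h_156 = 10;  h_157 = 9;  h_158 = 5;  h_159 = 4;  h_160 = 1
  h_161 = 2;  h_162 = 10;  h_163 = 8;  h_164 = 5;  h_165 = 10;  h_166 = 0
  h_167 = 6;  h_168 = 1;  h_169 = 10;  h_170 = 7;  h_171 = 3;  h_172 = 1
  h_173 = 3;  h_174 = 9;  h_175 = 5;  h_176 = 8;  h_177 = 9;  h_178 = 5
  h_179 = 10;  h_180 = 5;  h_181 = 3;  h_182 = 8;  h_183 = 10;  h_184 = 0
  h_185 = 7;  h_186 = 5;  h_187 = 9;  h_188 = 8;  h_189 = 6;  h_190 = 5
  h_191 = 5;  h_192 = 8;  h_193 = 0;  h_194 = 1
h_195 = 6·1 + 9·0 + 10·8 + 5·5 + 6·5 = 11
h_196 = 6·11 + 9·1 + 10·0 + 5·8 + 6·5 = 2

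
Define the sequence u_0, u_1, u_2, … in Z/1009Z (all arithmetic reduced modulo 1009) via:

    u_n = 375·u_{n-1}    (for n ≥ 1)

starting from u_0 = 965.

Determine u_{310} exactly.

356

u_1 = 375·965 = 653
u_2 = 375·653 = 697
u_3 = 375·697 = 44
u_4 = 375·44 = 356
u_5 = 375·356 = 312
u_6 = 375·312 = 965
(u_6) = (965) = (u_0), so the sequence has period 6.
310 ≡ 4 (mod 6), hence u_310 = u_4 = 356.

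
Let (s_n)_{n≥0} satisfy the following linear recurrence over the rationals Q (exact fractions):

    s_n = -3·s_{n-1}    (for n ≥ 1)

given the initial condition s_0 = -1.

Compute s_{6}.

s_1 = -3·-1 = 3
s_2 = -3·3 = -9
s_3 = -3·-9 = 27
s_4 = -3·27 = -81
s_5 = -3·-81 = 243
s_6 = -3·243 = -729

-729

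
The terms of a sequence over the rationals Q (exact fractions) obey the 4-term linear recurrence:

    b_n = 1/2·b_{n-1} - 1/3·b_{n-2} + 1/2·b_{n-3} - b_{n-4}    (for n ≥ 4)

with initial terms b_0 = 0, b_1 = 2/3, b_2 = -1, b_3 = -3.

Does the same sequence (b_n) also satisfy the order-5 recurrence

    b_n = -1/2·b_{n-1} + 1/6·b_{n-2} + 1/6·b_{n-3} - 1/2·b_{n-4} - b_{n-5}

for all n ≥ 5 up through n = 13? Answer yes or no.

Terms b_0..b_13: 0, 2/3, -1, -3, -5/6, -7/12, -37/72, 121/48, 1705/864, 817/1728, 14027/10368, -21053/20736, -335375/124416, -66829/82944
n=5: candidate gives -7/12, actual b_5 = -7/12 ✓
n=6: candidate gives -37/72, actual b_6 = -37/72 ✓
n=7: candidate gives 121/48, actual b_7 = 121/48 ✓
n=8: candidate gives 1705/864, actual b_8 = 1705/864 ✓
n=9: candidate gives 817/1728, actual b_9 = 817/1728 ✓
n=10: candidate gives 14027/10368, actual b_10 = 14027/10368 ✓
n=11: candidate gives -21053/20736, actual b_11 = -21053/20736 ✓
n=12: candidate gives -335375/124416, actual b_12 = -335375/124416 ✓
n=13: candidate gives -66829/82944, actual b_13 = -66829/82944 ✓

yes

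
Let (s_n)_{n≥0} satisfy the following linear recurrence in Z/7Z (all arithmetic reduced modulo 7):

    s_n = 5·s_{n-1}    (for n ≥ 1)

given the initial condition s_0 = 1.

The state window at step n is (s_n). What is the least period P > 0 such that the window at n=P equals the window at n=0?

6

n=0: window = (1)
n=1: window = (5)
n=2: window = (4)
n=3: window = (6)
n=4: window = (2)
n=5: window = (3)
n=6: window = (1)
window at n=6 equals window at n=0 → period = 6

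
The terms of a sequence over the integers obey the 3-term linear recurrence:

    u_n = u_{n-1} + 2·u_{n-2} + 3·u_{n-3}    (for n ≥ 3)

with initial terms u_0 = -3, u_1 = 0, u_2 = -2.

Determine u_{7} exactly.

u_3 = 1·-2 + 2·0 + 3·-3 = -11
u_4 = 1·-11 + 2·-2 + 3·0 = -15
u_5 = 1·-15 + 2·-11 + 3·-2 = -43
u_6 = 1·-43 + 2·-15 + 3·-11 = -106
u_7 = 1·-106 + 2·-43 + 3·-15 = -237

-237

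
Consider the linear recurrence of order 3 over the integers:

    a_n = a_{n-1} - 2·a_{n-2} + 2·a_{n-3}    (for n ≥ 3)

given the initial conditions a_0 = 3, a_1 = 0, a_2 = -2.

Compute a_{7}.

12

a_3 = 1·-2 + -2·0 + 2·3 = 4
a_4 = 1·4 + -2·-2 + 2·0 = 8
a_5 = 1·8 + -2·4 + 2·-2 = -4
a_6 = 1·-4 + -2·8 + 2·4 = -12
a_7 = 1·-12 + -2·-4 + 2·8 = 12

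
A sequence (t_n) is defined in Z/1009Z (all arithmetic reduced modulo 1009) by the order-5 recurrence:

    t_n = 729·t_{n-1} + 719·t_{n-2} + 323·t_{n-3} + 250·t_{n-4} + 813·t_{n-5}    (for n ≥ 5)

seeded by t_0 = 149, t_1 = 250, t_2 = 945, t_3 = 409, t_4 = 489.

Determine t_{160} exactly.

t_5 = 729·489 + 719·409 + 323·945 + 250·250 + 813·149 = 263
t_6 = 729·263 + 719·489 + 323·409 + 250·945 + 813·250 = 989
t_7 = 729·989 + 719·263 + 323·489 + 250·409 + 813·945 = 271
t_8 = 729·271 + 719·989 + 323·263 + 250·489 + 813·409 = 451
t_9 = 729·451 + 719·271 + 323·989 + 250·263 + 813·489 = 736
t_10 = 729·736 + 719·451 + 323·271 + 250·989 + 813·263 = 851
Continuing the recurrence:
  t_11 = 720;  t_12 = 322;  t_13 = 887;  t_14 = 683;  t_15 = 701;  t_16 = 34
  t_17 = 961;  t_18 = 885;  t_19 = 104;  t_20 = 673;  t_21 = 159;  t_22 = 344
  t_23 = 137;  t_24 = 563;  t_25 = 177;  t_26 = 274;  t_27 = 445;  t_28 = 306
  t_29 = 393;  t_30 = 961;  t_31 = 359;  t_32 = 358;  t_33 = 40;  t_34 = 701
  t_35 = 858;  t_36 = 198;  t_37 = 228;  t_38 = 404;  t_39 = 160;  t_40 = 870
  t_41 = 953;  t_42 = 524;  t_43 = 356;  t_44 = 159;  t_45 = 430;  t_46 = 653
  t_47 = 525;  t_48 = 528;  t_49 = 282;  t_50 = 321;  t_51 = 128;  t_52 = 337
  t_53 = 764;  t_54 = 868;  t_55 = 791;  t_56 = 228;  t_57 = 83;  t_58 = 310
  t_59 = 486;  t_60 = 448;  t_61 = 513;  t_62 = 145;  t_63 = 939;  t_64 = 571
  t_65 = 165;  t_66 = 975;  t_67 = 292;  t_68 = 641;  t_69 = 279;  t_70 = 347
  t_71 = 674;  t_72 = 649;  t_73 = 886;  t_74 = 143;  t_75 = 18;  t_76 = 411
  t_77 = 5;  t_78 = 577;  t_79 = 701;  t_80 = 576;  t_81 = 799;  t_82 = 122
  t_83 = 498;  t_84 = 60;  t_85 = 355;  t_86 = 688;  t_87 = 953;  t_88 = 576
  t_89 = 806;  t_90 = 366;  t_91 = 653;  t_92 = 209;  t_93 = 301;  t_94 = 562
  t_95 = 136;  t_96 = 27;  t_97 = 309;  t_98 = 812;  t_99 = 28;  t_100 = 39
  t_101 = 386;  t_102 = 811;  t_103 = 700;  t_104 = 450;  t_105 = 620;  t_106 = 662
  t_107 = 52;  t_108 = 299;  t_109 = 206;  t_110 = 133;  t_111 = 898;  t_112 = 508
  t_113 = 471;  t_114 = 701;  t_115 = 385;  t_116 = 898;  t_117 = 577;  t_118 = 226
  t_119 = 136;  t_120 = 730;  t_121 = 209;  t_122 = 645;  t_123 = 428;  t_124 = 208
  t_125 = 730;  t_126 = 873;  t_127 = 269;  t_128 = 528;  t_129 = 97;  t_130 = 948
  t_131 = 141;  t_132 = 25;  t_133 = 483;  t_134 = 970;  t_135 = 797;  t_136 = 466
  t_137 = 956;  t_138 = 425;  t_139 = 523;  t_140 = 395;  t_141 = 471;  t_142 = 795
  t_143 = 492;  t_144 = 27;  t_145 = 570;  t_146 = 47;  t_147 = 250;  t_148 = 708
  t_149 = 711;  t_150 = 160;  t_151 = 712;  t_152 = 903;  t_153 = 636;  t_154 = 433
  t_155 = 450;  t_156 = 705;  t_157 = 816;  t_158 = 732
t_159 = 729·732 + 719·816 + 323·705 + 250·450 + 813·433 = 412
t_160 = 729·412 + 719·732 + 323·816 + 250·705 + 813·450 = 771

771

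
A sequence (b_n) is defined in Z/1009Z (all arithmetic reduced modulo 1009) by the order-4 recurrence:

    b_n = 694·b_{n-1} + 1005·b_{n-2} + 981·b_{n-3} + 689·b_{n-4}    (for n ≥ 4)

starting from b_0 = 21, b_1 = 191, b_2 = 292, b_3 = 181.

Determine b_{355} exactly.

b_4 = 694·181 + 1005·292 + 981·191 + 689·21 = 379
b_5 = 694·379 + 1005·181 + 981·292 + 689·191 = 287
b_6 = 694·287 + 1005·379 + 981·181 + 689·292 = 272
b_7 = 694·272 + 1005·287 + 981·379 + 689·181 = 26
b_8 = 694·26 + 1005·272 + 981·287 + 689·379 = 648
b_9 = 694·648 + 1005·26 + 981·272 + 689·287 = 29
Continuing the recurrence:
  b_10 = 396;  b_11 = 30;  b_12 = 756;  b_13 = 685;  b_14 = 737;  b_15 = 713
  b_16 = 722;  b_17 = 76;  b_18 = 897;  b_19 = 508;  b_20 = 770;  b_21 = 610
  b_22 = 943;  b_23 = 715;  b_24 = 924;  b_25 = 75;  b_26 = 13;  b_27 = 246
  b_28 = 26;  b_29 = 768;  b_30 = 187;  b_31 = 844;  b_32 = 214;  b_33 = 89
  b_34 = 645;  b_35 = 681;  b_36 = 507;  b_37 = 903;  b_38 = 631;  b_39 = 386
  b_40 = 143;  b_41 = 942;  b_42 = 524;  b_43 = 294;  b_44 = 652;  b_45 = 1003
  b_46 = 954;  b_47 = 868;  b_48 = 630;  b_49 = 311;  b_50 = 774;  b_51 = 370
  b_52 = 998;  b_53 = 864;  b_54 = 578;  b_55 = 91;  b_56 = 819;  b_57 = 910
  b_58 = 832;  b_59 = 63;  b_60 = 39;  b_61 = 892;  b_62 = 765;  b_63 = 581
  b_64 = 467;  b_65 = 788;  b_66 = 407;  b_67 = 599;  b_68 = 414;  b_69 = 175
  b_70 = 25;  b_71 = 43;  b_72 = 325;  b_73 = 175;  b_74 = 965;  b_75 = 390
  b_76 = 496;  b_77 = 331;  b_78 = 838;  b_79 = 627;  b_80 = 449;  b_81 = 112
  b_82 = 88;  b_83 = 780;  b_84 = 642;  b_85 = 524;  b_86 = 316;  b_87 = 82
  b_88 = 1008;  b_89 = 34;  b_90 = 904;  b_91 = 673;  b_92 = 692;  b_93 = 431
  b_94 = 330;  b_95 = 632;  b_96 = 971;  b_97 = 515;  b_98 = 178;  b_99 = 7
  b_100 = 877;  b_101 = 920;  b_102 = 668;  b_103 = 255;  b_104 = 77;  b_105 = 645
  b_106 = 406;  b_107 = 691;  b_108 = 351;  b_109 = 864;  b_110 = 948;  b_111 = 737
  b_112 = 871;  b_113 = 847;  b_114 = 16;  b_115 = 747;  b_116 = 1001;  b_117 = 474
  b_118 = 252;  b_119 = 770;  b_120 = 1007;  b_121 = 254;  b_122 = 427;  b_123 = 546
  b_124 = 441;  b_125 = 762;  b_126 = 797;  b_127 = 771;  b_128 = 136;  b_129 = 710
  b_130 = 651;  b_131 = 662;  b_132 = 923;  b_133 = 994;  b_134 = 193;  b_135 = 245
  b_136 = 443;  b_137 = 131;  b_138 = 342;  b_139 = 724;  b_140 = 492;  b_141 = 500
  b_142 = 403;  b_143 = 947;  b_144 = 855;  b_145 = 572;  b_146 = 957;  b_147 = 911
  b_148 = 775;  b_149 = 481;  b_150 = 984;  b_151 = 476;  b_152 = 364;  b_153 = 628
  b_154 = 223;  b_155 = 837;  b_156 = 953;  b_157 = 816;  b_158 = 529;  b_159 = 726
  b_160 = 372;  b_161 = 521;  b_162 = 966;  b_163 = 795;  b_164 = 548;  b_165 = 735
  b_166 = 952;  b_167 = 548;  b_168 = 962;  b_169 = 989;  b_170 = 303;  b_171 = 1003
  b_172 = 134;  b_173 = 126;  b_174 = 206;  b_175 = 377;  b_176 = 498;  b_177 = 361
  b_178 = 536;  b_179 = 859;  b_180 = 754;  b_181 = 847;  b_182 = 765;  b_183 = 469
  b_184 = 926;  b_185 = 203;  b_186 = 326;  b_187 = 992;  b_188 = 711;  b_189 = 679
  b_190 = 289;  b_191 = 753;  b_192 = 446;  b_193 = 420;  b_194 = 566;  b_195 = 452
  b_196 = 549;  b_197 = 916;  b_198 = 817;  b_199 = 731;  b_200 = 18;  b_201 = 308
  b_202 = 384;  b_203 = 570;  b_204 = 276;  b_205 = 241;  b_206 = 67;  b_207 = 702
  b_208 = 360;  b_209 = 542;  b_210 = 642;  b_211 = 806;  b_212 = 622;  b_213 = 922
  b_214 = 727;  b_215 = 507;  b_216 = 996;  b_217 = 470;  b_218 = 694;  b_219 = 45
  b_220 = 283;  b_221 = 156;  b_222 = 836;  b_223 = 268;  b_224 = 946;  b_225 = 940
  b_226 = 222;  b_227 = 727;  b_228 = 53;  b_229 = 297;  b_230 = 493;  b_231 = 885
  b_232 = 713;  b_233 = 27;  b_234 = 840;  b_235 = 195;  b_236 = 927;  b_237 = 962
  b_238 = 186;  b_239 = 556;  b_240 = 1004;  b_241 = 102;  b_242 = 765;  b_243 = 581
  b_244 = 343;  b_245 = 38;  b_246 = 38;  b_247 = 208;  b_248 = 79;  b_249 = 410
  b_250 = 873;  b_251 = 680;  b_252 = 825;  b_253 = 496;  b_254 = 146;  b_255 = 909
  b_256 = 233;  b_257 = 303;  b_258 = 963;  b_259 = 412;  b_260 = 259;  b_261 = 697
  b_262 = 537;  b_263 = 746;  b_264 = 499;  b_265 = 310;  b_266 = 236;  b_267 = 662
  b_268 = 541;  b_269 = 622;  b_270 = 460;  b_271 = 972;  b_272 = 899;  b_273 = 462
  b_274 = 347;  b_275 = 631;  b_276 = 704;  b_277 = 571;  b_278 = 392;  b_279 = 709
  b_280 = 996;  b_281 = 282;  b_282 = 18;  b_283 = 774;  b_284 = 596;  b_285 = 940
  b_286 = 1000;  b_287 = 74;  b_288 = 837;  b_289 = 541;  b_290 = 593;  b_291 = 31
  b_292 = 512;  b_293 = 4;  b_294 = 801;  b_295 = 888;  b_296 = 111;  b_297 = 333
  b_298 = 933;  b_299 = 707;  b_300 = 140;  b_301 = 999;  b_302 = 51;  b_303 = 11
  b_304 = 243;  b_305 = 858;  b_306 = 704;  b_307 = 590;  b_308 = 142;  b_309 = 689
  b_310 = 701;  b_311 = 370;  b_312 = 561;  b_313 = 432;  b_314 = 326;  b_315 = 607
  b_316 = 304;  b_317 = 640;  b_318 = 766;  b_319 = 385;  b_320 = 603;  b_321 = 1002
  b_322 = 179;  b_323 = 314;  b_324 = 220;  b_325 = 329;  b_326 = 943;  b_327 = 617
  b_328 = 745;  b_329 = 467;  b_330 = 64;  b_331 = 823;  b_332 = 586;  b_333 = 919
  b_334 = 644;  b_335 = 34;  b_336 = 487;  b_337 = 505;  b_338 = 230;  b_339 = 905
  b_340 = 93;  b_341 = 845;  b_342 = 780;  b_343 = 549;  b_344 = 577;  b_345 = 57
  b_346 = 312;  b_347 = 248;  b_348 = 772;  b_349 = 273;  b_350 = 888;  b_351 = 623
  b_352 = 578;  b_353 = 869
b_354 = 694·869 + 1005·578 + 981·623 + 689·888 = 506
b_355 = 694·506 + 1005·869 + 981·578 + 689·623 = 974

974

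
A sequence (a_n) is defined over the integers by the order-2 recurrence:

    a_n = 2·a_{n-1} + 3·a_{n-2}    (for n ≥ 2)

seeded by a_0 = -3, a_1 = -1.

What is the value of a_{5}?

-241

a_2 = 2·-1 + 3·-3 = -11
a_3 = 2·-11 + 3·-1 = -25
a_4 = 2·-25 + 3·-11 = -83
a_5 = 2·-83 + 3·-25 = -241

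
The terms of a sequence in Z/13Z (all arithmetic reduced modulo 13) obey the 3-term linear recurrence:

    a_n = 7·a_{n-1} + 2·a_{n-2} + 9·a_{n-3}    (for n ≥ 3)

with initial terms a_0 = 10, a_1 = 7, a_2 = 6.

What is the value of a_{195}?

a_3 = 7·6 + 2·7 + 9·10 = 3
a_4 = 7·3 + 2·6 + 9·7 = 5
a_5 = 7·5 + 2·3 + 9·6 = 4
a_6 = 7·4 + 2·5 + 9·3 = 0
a_7 = 7·0 + 2·4 + 9·5 = 1
a_8 = 7·1 + 2·0 + 9·4 = 4
Continuing the recurrence:
  a_9 = 4;  a_10 = 6;  a_11 = 8;  a_12 = 0;  a_13 = 5;  a_14 = 3
  a_15 = 5;  a_16 = 8;  a_17 = 2;  a_18 = 10;  a_19 = 3;  a_20 = 7
  a_21 = 2;  a_22 = 3;  a_23 = 10;  a_24 = 3;  a_25 = 3;  a_26 = 0
  a_27 = 7;  a_28 = 11;  a_29 = 0;  a_30 = 7;  a_31 = 5;  a_32 = 10
  a_33 = 0;  a_34 = 0;  a_35 = 12;  a_36 = 6;  a_37 = 1;  a_38 = 10
  a_39 = 9;  a_40 = 1;  a_41 = 11;  a_42 = 4;  a_43 = 7;  a_44 = 0
  a_45 = 11;  a_46 = 10;  a_47 = 1;  a_48 = 9;  a_49 = 12;  a_50 = 7
  a_51 = 11;  a_52 = 4;  a_53 = 9;  a_54 = 1;  a_55 = 9;  a_56 = 3
  a_57 = 9;  a_58 = 7;  a_59 = 3;  a_60 = 12;  a_61 = 10;  a_62 = 4
  a_63 = 0;  a_64 = 7;  a_65 = 7;  a_66 = 11;  a_67 = 11;  a_68 = 6
  a_69 = 7;  a_70 = 4;  a_71 = 5;  a_72 = 2;  a_73 = 8;  a_74 = 1
  a_75 = 2;  a_76 = 10;  a_77 = 5;  a_78 = 8;  a_79 = 0;  a_80 = 9
  a_81 = 5;  a_82 = 1;  a_83 = 7;  a_84 = 5;  a_85 = 6;  a_86 = 11
  a_87 = 4;  a_88 = 0;  a_89 = 3;  a_90 = 5;  a_91 = 2;  a_92 = 12
  a_93 = 3;  a_94 = 11;  a_95 = 9;  a_96 = 8;  a_97 = 4;  a_98 = 8
  a_99 = 6;  a_100 = 3;  a_101 = 1;  a_102 = 2;  a_103 = 4;  a_104 = 2
  a_105 = 1;  a_106 = 8;  a_107 = 11;  a_108 = 11;  a_109 = 2;  a_110 = 5
  a_111 = 8;  a_112 = 6;  a_113 = 12;  a_114 = 12;  a_115 = 6;  a_116 = 5
  a_117 = 12;  a_118 = 5;  a_119 = 0;  a_120 = 1;  a_121 = 0;  a_122 = 2
  a_123 = 10;  a_124 = 9;  a_125 = 10;  a_126 = 9;  a_127 = 8;  a_128 = 8
  a_129 = 10;  a_130 = 2;  a_131 = 2;  a_132 = 4;  a_133 = 11;  a_134 = 12
  a_135 = 12;  a_136 = 12;  a_137 = 8;  a_138 = 6;  a_139 = 10;  a_140 = 11
  a_141 = 8;  a_142 = 12;  a_143 = 4;  a_144 = 7;  a_145 = 9;  a_146 = 9
  a_147 = 1;  a_148 = 2;  a_149 = 6;  a_150 = 3;  a_151 = 12;  a_152 = 1
  a_153 = 6;  a_154 = 9;  a_155 = 6;  a_156 = 10;  a_157 = 7;  a_158 = 6
  a_159 = 3;  a_160 = 5;  a_161 = 4;  a_162 = 0;  a_163 = 1;  a_164 = 4
  a_165 = 4;  a_166 = 6;  a_167 = 8;  a_168 = 0;  a_169 = 5;  a_170 = 3
  a_171 = 5;  a_172 = 8;  a_173 = 2;  a_174 = 10;  a_175 = 3;  a_176 = 7
  a_177 = 2;  a_178 = 3;  a_179 = 10;  a_180 = 3;  a_181 = 3;  a_182 = 0
  a_183 = 7;  a_184 = 11;  a_185 = 0;  a_186 = 7;  a_187 = 5;  a_188 = 10
  a_189 = 0;  a_190 = 0;  a_191 = 12;  a_192 = 6;  a_193 = 1
a_194 = 7·1 + 2·6 + 9·12 = 10
a_195 = 7·10 + 2·1 + 9·6 = 9

9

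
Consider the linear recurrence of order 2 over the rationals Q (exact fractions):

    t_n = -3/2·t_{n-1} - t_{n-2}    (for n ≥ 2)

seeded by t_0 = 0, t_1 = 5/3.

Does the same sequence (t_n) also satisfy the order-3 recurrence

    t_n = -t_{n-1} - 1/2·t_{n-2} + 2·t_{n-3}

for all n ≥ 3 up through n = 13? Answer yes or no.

no

Terms t_0..t_13: 0, 5/3, -5/2, 25/12, -5/8, -55/48, 75/32, -455/192, 155/128, 425/768, -1045/512, 7705/3072, -3525/2048, 905/12288
n=3: candidate gives 5/3, actual t_3 = 25/12 ✗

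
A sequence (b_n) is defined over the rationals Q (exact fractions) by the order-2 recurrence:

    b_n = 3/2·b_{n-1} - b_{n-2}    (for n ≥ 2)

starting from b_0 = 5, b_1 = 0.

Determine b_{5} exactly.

-15/8

b_2 = 3/2·0 + -1·5 = -5
b_3 = 3/2·-5 + -1·0 = -15/2
b_4 = 3/2·-15/2 + -1·-5 = -25/4
b_5 = 3/2·-25/4 + -1·-15/2 = -15/8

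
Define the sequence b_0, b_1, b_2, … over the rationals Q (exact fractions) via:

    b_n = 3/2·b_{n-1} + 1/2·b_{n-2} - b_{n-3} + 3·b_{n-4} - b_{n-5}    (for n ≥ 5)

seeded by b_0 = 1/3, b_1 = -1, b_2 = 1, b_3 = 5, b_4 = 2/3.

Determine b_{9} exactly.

b_5 = 3/2·2/3 + 1/2·5 + -1·1 + 3·-1 + -1·1/3 = -5/6
b_6 = 3/2·-5/6 + 1/2·2/3 + -1·5 + 3·1 + -1·-1 = -23/12
b_7 = 3/2·-23/12 + 1/2·-5/6 + -1·2/3 + 3·5 + -1·1 = 241/24
b_8 = 3/2·241/24 + 1/2·-23/12 + -1·-5/6 + 3·2/3 + -1·5 = 191/16
b_9 = 3/2·191/16 + 1/2·241/24 + -1·-23/12 + 3·-5/6 + -1·2/3 = 2081/96

2081/96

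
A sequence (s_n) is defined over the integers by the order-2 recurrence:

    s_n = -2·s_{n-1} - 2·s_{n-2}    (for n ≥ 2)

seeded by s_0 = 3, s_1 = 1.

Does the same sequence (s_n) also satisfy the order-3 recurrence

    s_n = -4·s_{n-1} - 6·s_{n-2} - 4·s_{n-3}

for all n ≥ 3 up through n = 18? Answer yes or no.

Terms s_0..s_18: 3, 1, -8, 14, -12, -4, 32, -56, 48, 16, -128, 224, -192, -64, 512, -896, 768, 256, -2048
n=3: candidate gives 14, actual s_3 = 14 ✓
n=4: candidate gives -12, actual s_4 = -12 ✓
n=5: candidate gives -4, actual s_5 = -4 ✓
n=6: candidate gives 32, actual s_6 = 32 ✓
n=7: candidate gives -56, actual s_7 = -56 ✓
n=8: candidate gives 48, actual s_8 = 48 ✓
n=9: candidate gives 16, actual s_9 = 16 ✓
n=10: candidate gives -128, actual s_10 = -128 ✓
n=11: candidate gives 224, actual s_11 = 224 ✓
n=12: candidate gives -192, actual s_12 = -192 ✓
n=13: candidate gives -64, actual s_13 = -64 ✓
n=14: candidate gives 512, actual s_14 = 512 ✓
n=15: candidate gives -896, actual s_15 = -896 ✓
n=16: candidate gives 768, actual s_16 = 768 ✓
n=17: candidate gives 256, actual s_17 = 256 ✓
n=18: candidate gives -2048, actual s_18 = -2048 ✓

yes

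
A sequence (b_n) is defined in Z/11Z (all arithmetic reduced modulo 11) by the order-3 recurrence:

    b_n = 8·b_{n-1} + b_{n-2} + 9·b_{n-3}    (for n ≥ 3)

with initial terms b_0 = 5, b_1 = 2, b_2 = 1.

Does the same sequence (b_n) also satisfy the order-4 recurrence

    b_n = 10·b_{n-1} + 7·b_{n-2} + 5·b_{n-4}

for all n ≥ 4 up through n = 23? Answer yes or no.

Terms b_0..b_23: 5, 2, 1, 0, 8, 7, 9, 8, 4, 0, 10, 6, 3, 10, 5, 0, 7, 2, 1, 7, 9, 0, 6, 8
n=4: candidate gives 10, actual b_4 = 8 ✗

no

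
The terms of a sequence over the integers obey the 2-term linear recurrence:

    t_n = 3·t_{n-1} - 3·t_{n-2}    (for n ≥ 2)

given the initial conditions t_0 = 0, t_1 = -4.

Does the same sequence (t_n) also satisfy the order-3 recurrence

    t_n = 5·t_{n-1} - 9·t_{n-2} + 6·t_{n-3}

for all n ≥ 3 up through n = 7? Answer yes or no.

yes

Terms t_0..t_7: 0, -4, -12, -24, -36, -36, 0, 108
n=3: candidate gives -24, actual t_3 = -24 ✓
n=4: candidate gives -36, actual t_4 = -36 ✓
n=5: candidate gives -36, actual t_5 = -36 ✓
n=6: candidate gives 0, actual t_6 = 0 ✓
n=7: candidate gives 108, actual t_7 = 108 ✓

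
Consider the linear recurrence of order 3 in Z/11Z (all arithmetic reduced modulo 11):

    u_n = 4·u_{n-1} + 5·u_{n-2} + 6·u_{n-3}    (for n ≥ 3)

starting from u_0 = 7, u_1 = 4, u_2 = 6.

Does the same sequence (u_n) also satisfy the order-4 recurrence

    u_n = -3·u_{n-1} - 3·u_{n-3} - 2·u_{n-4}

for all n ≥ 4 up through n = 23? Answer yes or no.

yes

Terms u_0..u_23: 7, 4, 6, 9, 2, 1, 2, 3, 6, 7, 10, 1, 8, 9, 5, 3, 3, 2, 8, 5, 6, 9, 8, 3
n=4: candidate gives 2, actual u_4 = 2 ✓
n=5: candidate gives 1, actual u_5 = 1 ✓
n=6: candidate gives 2, actual u_6 = 2 ✓
n=7: candidate gives 3, actual u_7 = 3 ✓
n=8: candidate gives 6, actual u_8 = 6 ✓
n=9: candidate gives 7, actual u_9 = 7 ✓
n=10: candidate gives 10, actual u_10 = 10 ✓
n=11: candidate gives 1, actual u_11 = 1 ✓
n=12: candidate gives 8, actual u_12 = 8 ✓
n=13: candidate gives 9, actual u_13 = 9 ✓
n=14: candidate gives 5, actual u_14 = 5 ✓
n=15: candidate gives 3, actual u_15 = 3 ✓
n=16: candidate gives 3, actual u_16 = 3 ✓
n=17: candidate gives 2, actual u_17 = 2 ✓
n=18: candidate gives 8, actual u_18 = 8 ✓
n=19: candidate gives 5, actual u_19 = 5 ✓
n=20: candidate gives 6, actual u_20 = 6 ✓
n=21: candidate gives 9, actual u_21 = 9 ✓
n=22: candidate gives 8, actual u_22 = 8 ✓
n=23: candidate gives 3, actual u_23 = 3 ✓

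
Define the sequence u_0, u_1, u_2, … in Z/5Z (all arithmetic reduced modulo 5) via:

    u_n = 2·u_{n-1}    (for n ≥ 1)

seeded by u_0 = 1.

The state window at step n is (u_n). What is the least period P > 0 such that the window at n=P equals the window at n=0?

n=0: window = (1)
n=1: window = (2)
n=2: window = (4)
n=3: window = (3)
n=4: window = (1)
window at n=4 equals window at n=0 → period = 4

4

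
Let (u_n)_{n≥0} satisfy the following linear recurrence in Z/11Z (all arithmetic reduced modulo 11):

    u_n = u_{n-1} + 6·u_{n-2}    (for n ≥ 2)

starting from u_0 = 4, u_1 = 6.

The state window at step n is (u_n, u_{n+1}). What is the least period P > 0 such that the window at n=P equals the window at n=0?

n=0: window = (4, 6)
n=1: window = (6, 8)
n=2: window = (8, 0)
n=3: window = (0, 4)
n=4: window = (4, 4)
n=5: window = (4, 6)
window at n=5 equals window at n=0 → period = 5

5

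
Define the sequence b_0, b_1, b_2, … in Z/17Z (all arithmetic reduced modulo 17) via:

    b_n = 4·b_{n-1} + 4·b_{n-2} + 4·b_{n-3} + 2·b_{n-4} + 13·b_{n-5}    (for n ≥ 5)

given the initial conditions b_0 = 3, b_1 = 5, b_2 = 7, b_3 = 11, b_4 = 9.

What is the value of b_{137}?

9

b_5 = 4·9 + 4·11 + 4·7 + 2·5 + 13·3 = 4
b_6 = 4·4 + 4·9 + 4·11 + 2·7 + 13·5 = 5
b_7 = 4·5 + 4·4 + 4·9 + 2·11 + 13·7 = 15
b_8 = 4·15 + 4·5 + 4·4 + 2·9 + 13·11 = 2
b_9 = 4·2 + 4·15 + 4·5 + 2·4 + 13·9 = 9
b_10 = 4·9 + 4·2 + 4·15 + 2·5 + 13·4 = 13
Continuing the recurrence:
  b_11 = 4;  b_12 = 14;  b_13 = 15;  b_14 = 3;  b_15 = 16;  b_16 = 12
  b_17 = 13;  b_18 = 8;  b_19 = 16;  b_20 = 6;  b_21 = 13;  b_22 = 2
  b_23 = 16;  b_24 = 4;  b_25 = 5;  b_26 = 1;  b_27 = 13;  b_28 = 3
  b_29 = 11;  b_30 = 5;  b_31 = 13;  b_32 = 2;  b_33 = 5;  b_34 = 12
  b_35 = 14;  b_36 = 8;  b_37 = 2;  b_38 = 15;  b_39 = 12;  b_40 = 8
  b_41 = 10;  b_42 = 6;  b_43 = 9;  b_44 = 0;  b_45 = 14;  b_46 = 13
  b_47 = 0;  b_48 = 4;  b_49 = 11;  b_50 = 13;  b_51 = 9;  b_52 = 4
  b_53 = 8;  b_54 = 15;  b_55 = 6;  b_56 = 3;  b_57 = 11;  b_58 = 10
  b_59 = 14;  b_60 = 3;  b_61 = 16;  b_62 = 6;  b_63 = 3;  b_64 = 16
  b_65 = 1;  b_66 = 11;  b_67 = 9;  b_68 = 2;  b_69 = 9;  b_70 = 13
  b_71 = 2;  b_72 = 13;  b_73 = 3;  b_74 = 11;  b_75 = 9;  b_76 = 8
  b_77 = 15;  b_78 = 2;  b_79 = 6;  b_80 = 4;  b_81 = 12;  b_82 = 15
  b_83 = 9;  b_84 = 9;  b_85 = 4;  b_86 = 2;  b_87 = 1;  b_88 = 10
  b_89 = 7;  b_90 = 9;  b_91 = 13;  b_92 = 13;  b_93 = 12;  b_94 = 6
  b_95 = 12;  b_96 = 9;  b_97 = 12;  b_98 = 11;  b_99 = 9;  b_100 = 13
  b_101 = 1;  b_102 = 15;  b_103 = 5;  b_104 = 6;  b_105 = 3;  b_106 = 14
  b_107 = 8;  b_108 = 7;  b_109 = 13;  b_110 = 9;  b_111 = 8;  b_112 = 0
  b_113 = 15;  b_114 = 7;  b_115 = 0;  b_116 = 5;  b_117 = 10;  b_118 = 14
  b_119 = 3;  b_120 = 16;  b_121 = 13;  b_122 = 14;  b_123 = 3;  b_124 = 4
  b_125 = 12;  b_126 = 1;  b_127 = 1;  b_128 = 1;  b_129 = 3;  b_130 = 8
  b_131 = 12;  b_132 = 5;  b_133 = 0;  b_134 = 4;  b_135 = 11
b_136 = 4·11 + 4·4 + 4·0 + 2·5 + 13·12 = 5
b_137 = 4·5 + 4·11 + 4·4 + 2·0 + 13·5 = 9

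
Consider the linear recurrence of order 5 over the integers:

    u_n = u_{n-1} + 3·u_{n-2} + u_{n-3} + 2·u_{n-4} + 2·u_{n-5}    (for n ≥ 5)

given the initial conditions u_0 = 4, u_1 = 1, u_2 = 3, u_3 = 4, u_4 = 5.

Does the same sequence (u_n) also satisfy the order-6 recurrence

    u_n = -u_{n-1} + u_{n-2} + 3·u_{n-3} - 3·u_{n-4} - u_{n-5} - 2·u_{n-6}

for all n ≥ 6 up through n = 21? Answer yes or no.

no

Terms u_0..u_21: 4, 1, 3, 4, 5, 30, 57, 166, 385, 1010, 2505, 6366, 15993, 40386, 101761, 256654, 647041, 1631522, 4113593, 10372030, 26151721, 65938530
n=6: candidate gives -31, actual u_6 = 57 ✗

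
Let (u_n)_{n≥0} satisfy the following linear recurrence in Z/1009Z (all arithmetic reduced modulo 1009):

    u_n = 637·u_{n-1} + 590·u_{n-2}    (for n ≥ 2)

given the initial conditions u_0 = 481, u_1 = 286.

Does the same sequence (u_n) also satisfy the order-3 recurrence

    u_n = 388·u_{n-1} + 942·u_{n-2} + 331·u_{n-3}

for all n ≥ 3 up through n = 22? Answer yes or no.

Terms u_0..u_22: 481, 286, 823, 817, 26, 146, 379, 647, 79, 201, 90, 354, 114, 976, 834, 225, 724, 646, 183, 274, 997, 648, 78
n=3: candidate gives 278, actual u_3 = 817 ✗

no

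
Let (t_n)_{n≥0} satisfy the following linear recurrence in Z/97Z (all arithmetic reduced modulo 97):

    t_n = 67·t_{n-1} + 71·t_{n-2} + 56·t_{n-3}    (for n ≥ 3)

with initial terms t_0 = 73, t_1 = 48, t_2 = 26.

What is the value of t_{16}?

17

t_3 = 67·26 + 71·48 + 56·73 = 23
t_4 = 67·23 + 71·26 + 56·48 = 61
t_5 = 67·61 + 71·23 + 56·26 = 95
t_6 = 67·95 + 71·61 + 56·23 = 53
t_7 = 67·53 + 71·95 + 56·61 = 35
t_8 = 67·35 + 71·53 + 56·95 = 79
t_9 = 67·79 + 71·35 + 56·53 = 76
t_10 = 67·76 + 71·79 + 56·35 = 51
t_11 = 67·51 + 71·76 + 56·79 = 45
t_12 = 67·45 + 71·51 + 56·76 = 28
t_13 = 67·28 + 71·45 + 56·51 = 70
t_14 = 67·70 + 71·28 + 56·45 = 80
t_15 = 67·80 + 71·70 + 56·28 = 64
t_16 = 67·64 + 71·80 + 56·70 = 17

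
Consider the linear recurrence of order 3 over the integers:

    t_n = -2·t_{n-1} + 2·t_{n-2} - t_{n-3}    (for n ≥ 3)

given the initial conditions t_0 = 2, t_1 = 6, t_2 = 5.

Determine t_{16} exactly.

1143252

t_3 = -2·5 + 2·6 + -1·2 = 0
t_4 = -2·0 + 2·5 + -1·6 = 4
t_5 = -2·4 + 2·0 + -1·5 = -13
t_6 = -2·-13 + 2·4 + -1·0 = 34
t_7 = -2·34 + 2·-13 + -1·4 = -98
t_8 = -2·-98 + 2·34 + -1·-13 = 277
t_9 = -2·277 + 2·-98 + -1·34 = -784
t_10 = -2·-784 + 2·277 + -1·-98 = 2220
t_11 = -2·2220 + 2·-784 + -1·277 = -6285
t_12 = -2·-6285 + 2·2220 + -1·-784 = 17794
t_13 = -2·17794 + 2·-6285 + -1·2220 = -50378
t_14 = -2·-50378 + 2·17794 + -1·-6285 = 142629
t_15 = -2·142629 + 2·-50378 + -1·17794 = -403808
t_16 = -2·-403808 + 2·142629 + -1·-50378 = 1143252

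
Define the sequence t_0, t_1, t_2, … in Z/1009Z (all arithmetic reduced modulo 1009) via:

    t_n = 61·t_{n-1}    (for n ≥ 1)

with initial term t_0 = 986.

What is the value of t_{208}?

219

t_1 = 61·986 = 615
t_2 = 61·615 = 182
t_3 = 61·182 = 3
t_4 = 61·3 = 183
t_5 = 61·183 = 64
t_6 = 61·64 = 877
t_7 = 61·877 = 20
t_8 = 61·20 = 211
t_9 = 61·211 = 763
t_10 = 61·763 = 129
t_11 = 61·129 = 806
t_12 = 61·806 = 734
t_13 = 61·734 = 378
t_14 = 61·378 = 860
t_15 = 61·860 = 1001
t_16 = 61·1001 = 521
t_17 = 61·521 = 502
t_18 = 61·502 = 352
t_19 = 61·352 = 283
t_20 = 61·283 = 110
t_21 = 61·110 = 656
t_22 = 61·656 = 665
t_23 = 61·665 = 205
t_24 = 61·205 = 397
t_25 = 61·397 = 1
t_26 = 61·1 = 61
t_27 = 61·61 = 694
t_28 = 61·694 = 965
t_29 = 61·965 = 343
t_30 = 61·343 = 743
t_31 = 61·743 = 927
t_32 = 61·927 = 43
t_33 = 61·43 = 605
t_34 = 61·605 = 581
t_35 = 61·581 = 126
t_36 = 61·126 = 623
t_37 = 61·623 = 670
t_38 = 61·670 = 510
t_39 = 61·510 = 840
t_40 = 61·840 = 790
t_41 = 61·790 = 767
t_42 = 61·767 = 373
t_43 = 61·373 = 555
t_44 = 61·555 = 558
t_45 = 61·558 = 741
t_46 = 61·741 = 805
t_47 = 61·805 = 673
t_48 = 61·673 = 693
t_49 = 61·693 = 904
t_50 = 61·904 = 658
t_51 = 61·658 = 787
t_52 = 61·787 = 584
t_53 = 61·584 = 309
t_54 = 61·309 = 687
t_55 = 61·687 = 538
t_56 = 61·538 = 530
t_57 = 61·530 = 42
t_58 = 61·42 = 544
t_59 = 61·544 = 896
t_60 = 61·896 = 170
t_61 = 61·170 = 280
t_62 = 61·280 = 936
t_63 = 61·936 = 592
t_64 = 61·592 = 797
t_65 = 61·797 = 185
t_66 = 61·185 = 186
t_67 = 61·186 = 247
t_68 = 61·247 = 941
t_69 = 61·941 = 897
t_70 = 61·897 = 231
t_71 = 61·231 = 974
t_72 = 61·974 = 892
t_73 = 61·892 = 935
t_74 = 61·935 = 531
t_75 = 61·531 = 103
t_76 = 61·103 = 229
t_77 = 61·229 = 852
t_78 = 61·852 = 513
t_79 = 61·513 = 14
t_80 = 61·14 = 854
t_81 = 61·854 = 635
t_82 = 61·635 = 393
t_83 = 61·393 = 766
t_84 = 61·766 = 312
t_85 = 61·312 = 870
t_86 = 61·870 = 602
t_87 = 61·602 = 398
t_88 = 61·398 = 62
t_89 = 61·62 = 755
t_90 = 61·755 = 650
t_91 = 61·650 = 299
t_92 = 61·299 = 77
t_93 = 61·77 = 661
t_94 = 61·661 = 970
t_95 = 61·970 = 648
t_96 = 61·648 = 177
t_97 = 61·177 = 707
t_98 = 61·707 = 749
t_99 = 61·749 = 284
t_100 = 61·284 = 171
t_101 = 61·171 = 341
t_102 = 61·341 = 621
t_103 = 61·621 = 548
t_104 = 61·548 = 131
t_105 = 61·131 = 928
t_106 = 61·928 = 104
t_107 = 61·104 = 290
t_108 = 61·290 = 537
t_109 = 61·537 = 469
t_110 = 61·469 = 357
t_111 = 61·357 = 588
t_112 = 61·588 = 553
t_113 = 61·553 = 436
t_114 = 61·436 = 362
t_115 = 61·362 = 893
t_116 = 61·893 = 996
t_117 = 61·996 = 216
t_118 = 61·216 = 59
t_119 = 61·59 = 572
t_120 = 61·572 = 586
t_121 = 61·586 = 431
t_122 = 61·431 = 57
t_123 = 61·57 = 450
t_124 = 61·450 = 207
t_125 = 61·207 = 519
t_126 = 61·519 = 380
t_127 = 61·380 = 982
t_128 = 61·982 = 371
t_129 = 61·371 = 433
t_130 = 61·433 = 179
t_131 = 61·179 = 829
t_132 = 61·829 = 119
t_133 = 61·119 = 196
t_134 = 61·196 = 857
t_135 = 61·857 = 818
t_136 = 61·818 = 457
t_137 = 61·457 = 634
t_138 = 61·634 = 332
t_139 = 61·332 = 72
t_140 = 61·72 = 356
t_141 = 61·356 = 527
t_142 = 61·527 = 868
t_143 = 61·868 = 480
t_144 = 61·480 = 19
t_145 = 61·19 = 150
t_146 = 61·150 = 69
t_147 = 61·69 = 173
t_148 = 61·173 = 463
t_149 = 61·463 = 1000
t_150 = 61·1000 = 460
t_151 = 61·460 = 817
t_152 = 61·817 = 396
t_153 = 61·396 = 949
t_154 = 61·949 = 376
t_155 = 61·376 = 738
t_156 = 61·738 = 622
t_157 = 61·622 = 609
t_158 = 61·609 = 825
t_159 = 61·825 = 884
t_160 = 61·884 = 447
t_161 = 61·447 = 24
t_162 = 61·24 = 455
t_163 = 61·455 = 512
t_164 = 61·512 = 962
t_165 = 61·962 = 160
t_166 = 61·160 = 679
t_167 = 61·679 = 50
t_168 = 61·50 = 23
t_169 = 61·23 = 394
t_170 = 61·394 = 827
t_171 = 61·827 = 1006
t_172 = 61·1006 = 826
t_173 = 61·826 = 945
t_174 = 61·945 = 132
t_175 = 61·132 = 989
t_176 = 61·989 = 798
t_177 = 61·798 = 246
t_178 = 61·246 = 880
t_179 = 61·880 = 203
t_180 = 61·203 = 275
t_181 = 61·275 = 631
t_182 = 61·631 = 149
t_183 = 61·149 = 8
t_184 = 61·8 = 488
t_185 = 61·488 = 507
t_186 = 61·507 = 657
t_187 = 61·657 = 726
t_188 = 61·726 = 899
t_189 = 61·899 = 353
t_190 = 61·353 = 344
t_191 = 61·344 = 804
t_192 = 61·804 = 612
t_193 = 61·612 = 1008
t_194 = 61·1008 = 948
t_195 = 61·948 = 315
t_196 = 61·315 = 44
t_197 = 61·44 = 666
t_198 = 61·666 = 266
t_199 = 61·266 = 82
t_200 = 61·82 = 966
t_201 = 61·966 = 404
t_202 = 61·404 = 428
t_203 = 61·428 = 883
t_204 = 61·883 = 386
t_205 = 61·386 = 339
t_206 = 61·339 = 499
t_207 = 61·499 = 169
t_208 = 61·169 = 219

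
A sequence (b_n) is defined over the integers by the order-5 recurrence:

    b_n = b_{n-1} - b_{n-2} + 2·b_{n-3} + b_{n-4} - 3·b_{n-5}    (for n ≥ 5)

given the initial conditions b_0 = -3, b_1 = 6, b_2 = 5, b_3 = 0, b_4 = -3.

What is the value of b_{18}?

b_5 = 1·-3 + -1·0 + 2·5 + 1·6 + -3·-3 = 22
b_6 = 1·22 + -1·-3 + 2·0 + 1·5 + -3·6 = 12
b_7 = 1·12 + -1·22 + 2·-3 + 1·0 + -3·5 = -31
b_8 = 1·-31 + -1·12 + 2·22 + 1·-3 + -3·0 = -2
b_9 = 1·-2 + -1·-31 + 2·12 + 1·22 + -3·-3 = 84
b_10 = 1·84 + -1·-2 + 2·-31 + 1·12 + -3·22 = -30
b_11 = 1·-30 + -1·84 + 2·-2 + 1·-31 + -3·12 = -185
b_12 = 1·-185 + -1·-30 + 2·84 + 1·-2 + -3·-31 = 104
b_13 = 1·104 + -1·-185 + 2·-30 + 1·84 + -3·-2 = 319
b_14 = 1·319 + -1·104 + 2·-185 + 1·-30 + -3·84 = -437
b_15 = 1·-437 + -1·319 + 2·104 + 1·-185 + -3·-30 = -643
b_16 = 1·-643 + -1·-437 + 2·319 + 1·104 + -3·-185 = 1091
b_17 = 1·1091 + -1·-643 + 2·-437 + 1·319 + -3·104 = 867
b_18 = 1·867 + -1·1091 + 2·-643 + 1·-437 + -3·319 = -2904

-2904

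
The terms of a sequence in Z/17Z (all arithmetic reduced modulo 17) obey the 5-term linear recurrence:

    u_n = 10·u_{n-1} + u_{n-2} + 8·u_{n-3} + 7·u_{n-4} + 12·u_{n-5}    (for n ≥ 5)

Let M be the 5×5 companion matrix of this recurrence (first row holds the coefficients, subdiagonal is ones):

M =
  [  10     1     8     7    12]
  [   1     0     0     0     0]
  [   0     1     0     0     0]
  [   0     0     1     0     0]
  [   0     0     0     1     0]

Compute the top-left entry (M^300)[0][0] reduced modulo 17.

12

(M^300)[0][0] is the top entry after applying M 300 times to the unit state (1, 0, 0, 0, 0). Equivalently it is h_{304} for the auxiliary sequence (h_n) obeying the same recurrence with h_4 = 1 and h_i = 0 for 0 ≤ i < 4:
h_5 = 10·1 + 1·0 + 8·0 + 7·0 + 12·0 = 10
h_6 = 10·10 + 1·1 + 8·0 + 7·0 + 12·0 = 16
h_7 = 10·16 + 1·10 + 8·1 + 7·0 + 12·0 = 8
h_8 = 10·8 + 1·16 + 8·10 + 7·1 + 12·0 = 13
h_9 = 10·13 + 1·8 + 8·16 + 7·10 + 12·1 = 8
h_10 = 10·8 + 1·13 + 8·8 + 7·16 + 12·10 = 15
Continuing the recurrence:
  h_11 = 0;  h_12 = 11;  h_13 = 0;  h_14 = 8;  h_15 = 8;  h_16 = 12
  h_17 = 1;  h_18 = 6;  h_19 = 3;  h_20 = 3;  h_21 = 11;  h_22 = 4
  h_23 = 15;  h_24 = 10;  h_25 = 5;  h_26 = 0;  h_27 = 0;  h_28 = 1
  h_29 = 12;  h_30 = 11;  h_31 = 11;  h_32 = 3;  h_33 = 4;  h_34 = 12
  h_35 = 0;  h_36 = 10;  h_37 = 5;  h_38 = 5;  h_39 = 7;  h_40 = 15
  h_41 = 12;  h_42 = 14;  h_43 = 7;  h_44 = 12;  h_45 = 10;  h_46 = 2
  h_47 = 3;  h_48 = 8;  h_49 = 7;  h_50 = 15;  h_51 = 11;  h_52 = 1
  h_53 = 14;  h_54 = 10;  h_55 = 5;  h_56 = 5;  h_57 = 7;  h_58 = 13
  h_59 = 9;  h_60 = 16;  h_61 = 8;  h_62 = 3;  h_63 = 11;  h_64 = 6
  h_65 = 3;  h_66 = 3;  h_67 = 7;  h_68 = 16;  h_69 = 12;  h_70 = 11
  h_71 = 12;  h_72 = 15;  h_73 = 16;  h_74 = 16;  h_75 = 2;  h_76 = 5
  h_77 = 13;  h_78 = 13;  h_79 = 15;  h_80 = 3;  h_81 = 11;  h_82 = 4
  h_83 = 13;  h_84 = 15;  h_85 = 2;  h_86 = 10;  h_87 = 4;  h_88 = 4
  h_89 = 12;  h_90 = 12;  h_91 = 6;  h_92 = 6;  h_93 = 5;  h_94 = 9
  h_95 = 6;  h_96 = 2;  h_97 = 1;  h_98 = 13;  h_99 = 8;  h_100 = 0
  h_101 = 7;  h_102 = 16;  h_103 = 5;  h_104 = 14;  h_105 = 16;  h_106 = 2
  h_107 = 1;  h_108 = 9;  h_109 = 13;  h_110 = 13;  h_111 = 8;  h_112 = 0
  h_113 = 5;  h_114 = 4;  h_115 = 2;  h_116 = 7;  h_117 = 3;  h_118 = 5
  h_119 = 1;  h_120 = 10;  h_121 = 8;  h_122 = 16;  h_123 = 9;  h_124 = 14
  h_125 = 11;  h_126 = 13;  h_127 = 15;  h_128 = 15;  h_129 = 4;  h_130 = 7
  h_131 = 13;  h_132 = 12;  h_133 = 6;  h_134 = 1;  h_135 = 15;  h_136 = 14
  h_137 = 9;  h_138 = 14;  h_139 = 4;  h_140 = 13;  h_141 = 1;  h_142 = 6
  h_143 = 4;  h_144 = 6;  h_145 = 3;  h_146 = 3;  h_147 = 11;  h_148 = 6
  h_149 = 1;  h_150 = 8;  h_151 = 4;  h_152 = 9;  h_153 = 16;  h_154 = 14
  h_155 = 12;  h_156 = 16;  h_157 = 11;  h_158 = 2;  h_159 = 3;  h_160 = 2
  h_161 = 2;  h_162 = 5;  h_163 = 11;  h_164 = 11;  h_165 = 12;  h_166 = 6
  h_167 = 8;  h_168 = 0;  h_169 = 0;  h_170 = 12;  h_171 = 10;  h_172 = 4
  h_173 = 10;  h_174 = 13;  h_175 = 12;  h_176 = 4;  h_177 = 2;  h_178 = 8
  h_179 = 14;  h_180 = 13;  h_181 = 15;  h_182 = 15;  h_183 = 4;  h_184 = 9
  h_185 = 16;  h_186 = 10;  h_187 = 5;  h_188 = 10;  h_189 = 14;  h_190 = 10
  h_191 = 9;  h_192 = 2;  h_193 = 4;  h_194 = 12;  h_195 = 0;  h_196 = 13
  h_197 = 6;  h_198 = 1;  h_199 = 9;  h_200 = 9;  h_201 = 16;  h_202 = 14
  h_203 = 14;  h_204 = 11;  h_205 = 14;  h_206 = 9;  h_207 = 16;  h_208 = 16
  h_209 = 2;  h_210 = 4;  h_211 = 16;  h_212 = 8;  h_213 = 11;  h_214 = 9
  h_215 = 2;  h_216 = 8;  h_217 = 4;  h_218 = 4;  h_219 = 9;  h_220 = 2
  h_221 = 15;  h_222 = 11;  h_223 = 14;  h_224 = 2;  h_225 = 13;  h_226 = 8
  h_227 = 16;  h_228 = 12;  h_229 = 9;  h_230 = 0;  h_231 = 7;  h_232 = 10
  h_233 = 8;  h_234 = 16;  h_235 = 8;  h_236 = 8;  h_237 = 1;  h_238 = 1
  h_239 = 0;  h_240 = 8;  h_241 = 4;  h_242 = 16;  h_243 = 2;  h_244 = 5
  h_245 = 15;  h_246 = 8;  h_247 = 1;  h_248 = 10;  h_249 = 7;  h_250 = 1
  h_251 = 13;  h_252 = 14;  h_253 = 7;  h_254 = 7;  h_255 = 3;  h_256 = 7
  h_257 = 6;  h_258 = 3;  h_259 = 10;  h_260 = 15;  h_261 = 4;  h_262 = 7
  h_263 = 11;  h_264 = 0;  h_265 = 3;  h_266 = 11;  h_267 = 2;  h_268 = 0
  h_269 = 9;  h_270 = 15;  h_271 = 16;  h_272 = 16;  h_273 = 2;  h_274 = 3
  h_275 = 10;  h_276 = 15;  h_277 = 16;  h_278 = 11;  h_279 = 12;  h_280 = 8
  h_281 = 13;  h_282 = 10;  h_283 = 2;  h_284 = 11;  h_285 = 5;  h_286 = 14
  h_287 = 10;  h_288 = 0;  h_289 = 0;  h_290 = 0;  h_291 = 0;  h_292 = 1
  h_293 = 10;  h_294 = 16;  h_295 = 8;  h_296 = 13;  h_297 = 8;  h_298 = 15
  h_299 = 0;  h_300 = 11;  h_301 = 0;  h_302 = 8
h_303 = 10·8 + 1·0 + 8·11 + 7·0 + 12·15 = 8
h_304 = 10·8 + 1·8 + 8·0 + 7·11 + 12·0 = 12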